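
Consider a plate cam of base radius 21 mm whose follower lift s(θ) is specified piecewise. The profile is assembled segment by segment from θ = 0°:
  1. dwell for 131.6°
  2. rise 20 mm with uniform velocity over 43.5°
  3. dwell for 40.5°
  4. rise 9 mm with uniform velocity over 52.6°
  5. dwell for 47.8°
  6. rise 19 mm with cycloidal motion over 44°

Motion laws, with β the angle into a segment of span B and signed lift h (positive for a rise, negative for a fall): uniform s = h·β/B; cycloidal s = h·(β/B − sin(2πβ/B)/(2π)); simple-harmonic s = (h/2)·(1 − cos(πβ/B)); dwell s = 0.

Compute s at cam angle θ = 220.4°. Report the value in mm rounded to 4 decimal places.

seg 1 [0°–131.6°] dwell: s stays 0.0000
seg 2 [131.6°–175.1°] uniform, h=20: full span → s += 20 → s = 20.0000
seg 3 [175.1°–215.6°] dwell: s stays 20.0000
seg 4 [215.6°–268.2°] uniform, h=9: θ=220.4° here. β=4.8, B=52.6. 9·4.8/52.6 = 0.8213 → s = 20.8213

20.8213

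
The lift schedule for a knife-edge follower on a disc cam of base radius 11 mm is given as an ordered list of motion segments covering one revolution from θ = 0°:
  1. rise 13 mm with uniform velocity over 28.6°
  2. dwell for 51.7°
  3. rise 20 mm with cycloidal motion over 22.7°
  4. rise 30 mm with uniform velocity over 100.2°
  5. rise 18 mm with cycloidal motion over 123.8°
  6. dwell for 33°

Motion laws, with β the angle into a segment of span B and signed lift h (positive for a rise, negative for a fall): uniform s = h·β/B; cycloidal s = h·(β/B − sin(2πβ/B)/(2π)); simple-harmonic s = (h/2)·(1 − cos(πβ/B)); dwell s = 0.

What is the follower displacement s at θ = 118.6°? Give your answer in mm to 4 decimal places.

seg 1 [0°–28.6°] uniform, h=13: full span → s += 13 → s = 13.0000
seg 2 [28.6°–80.3°] dwell: s stays 13.0000
seg 3 [80.3°–103°] cycloidal, h=20: full span → s += 20 → s = 33.0000
seg 4 [103°–203.2°] uniform, h=30: θ=118.6° here. β=15.6, B=100.2. 30·15.6/100.2 = 4.6707 → s = 37.6707

37.6707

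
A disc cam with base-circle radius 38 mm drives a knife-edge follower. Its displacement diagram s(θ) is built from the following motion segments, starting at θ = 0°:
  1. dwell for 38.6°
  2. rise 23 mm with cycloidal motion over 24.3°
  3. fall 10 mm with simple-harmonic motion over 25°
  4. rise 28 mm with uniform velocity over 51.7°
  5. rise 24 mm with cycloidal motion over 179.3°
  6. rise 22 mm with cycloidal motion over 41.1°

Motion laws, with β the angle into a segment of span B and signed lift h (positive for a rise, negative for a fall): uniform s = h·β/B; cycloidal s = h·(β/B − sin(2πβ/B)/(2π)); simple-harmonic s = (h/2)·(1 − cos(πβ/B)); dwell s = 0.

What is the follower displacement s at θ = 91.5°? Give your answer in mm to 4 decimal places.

seg 1 [0°–38.6°] dwell: s stays 0.0000
seg 2 [38.6°–62.9°] cycloidal, h=23: full span → s += 23 → s = 23.0000
seg 3 [62.9°–87.9°] simple-harmonic, h=-10: full span → s += -10 → s = 13.0000
seg 4 [87.9°–139.6°] uniform, h=28: θ=91.5° here. β=3.6, B=51.7. 28·3.6/51.7 = 1.9497 → s = 14.9497

14.9497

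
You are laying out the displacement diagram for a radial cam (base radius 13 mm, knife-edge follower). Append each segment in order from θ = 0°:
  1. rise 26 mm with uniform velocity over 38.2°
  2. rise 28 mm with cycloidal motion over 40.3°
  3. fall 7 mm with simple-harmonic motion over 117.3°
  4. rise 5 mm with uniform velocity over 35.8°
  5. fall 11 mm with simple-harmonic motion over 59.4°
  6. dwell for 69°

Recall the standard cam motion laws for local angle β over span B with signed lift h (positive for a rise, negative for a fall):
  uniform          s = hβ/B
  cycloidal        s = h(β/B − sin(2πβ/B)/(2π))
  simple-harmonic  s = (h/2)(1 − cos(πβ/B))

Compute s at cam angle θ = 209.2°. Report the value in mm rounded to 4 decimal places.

seg 1 [0°–38.2°] uniform, h=26: full span → s += 26 → s = 26.0000
seg 2 [38.2°–78.5°] cycloidal, h=28: full span → s += 28 → s = 54.0000
seg 3 [78.5°–195.8°] simple-harmonic, h=-7: full span → s += -7 → s = 47.0000
seg 4 [195.8°–231.6°] uniform, h=5: θ=209.2° here. β=13.4, B=35.8. 5·13.4/35.8 = 1.8715 → s = 48.8715

48.8715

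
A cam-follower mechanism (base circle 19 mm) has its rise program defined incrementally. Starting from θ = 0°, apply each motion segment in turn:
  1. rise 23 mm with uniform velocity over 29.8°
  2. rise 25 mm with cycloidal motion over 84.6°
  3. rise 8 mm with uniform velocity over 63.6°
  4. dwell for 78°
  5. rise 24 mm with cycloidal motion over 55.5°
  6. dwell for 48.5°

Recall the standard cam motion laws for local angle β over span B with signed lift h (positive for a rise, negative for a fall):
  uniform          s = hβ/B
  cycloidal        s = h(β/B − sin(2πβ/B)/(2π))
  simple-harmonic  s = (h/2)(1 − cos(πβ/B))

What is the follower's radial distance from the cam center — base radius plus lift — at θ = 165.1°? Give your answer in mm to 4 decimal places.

seg 1 [0°–29.8°] uniform, h=23: full span → s += 23 → s = 23.0000
seg 2 [29.8°–114.4°] cycloidal, h=25: full span → s += 25 → s = 48.0000
seg 3 [114.4°–178°] uniform, h=8: θ=165.1° here. β=50.7, B=63.6. 8·50.7/63.6 = 6.3774 → s = 54.3774
radial distance = base radius + s = 19 + 54.3774 = 73.3774

73.3774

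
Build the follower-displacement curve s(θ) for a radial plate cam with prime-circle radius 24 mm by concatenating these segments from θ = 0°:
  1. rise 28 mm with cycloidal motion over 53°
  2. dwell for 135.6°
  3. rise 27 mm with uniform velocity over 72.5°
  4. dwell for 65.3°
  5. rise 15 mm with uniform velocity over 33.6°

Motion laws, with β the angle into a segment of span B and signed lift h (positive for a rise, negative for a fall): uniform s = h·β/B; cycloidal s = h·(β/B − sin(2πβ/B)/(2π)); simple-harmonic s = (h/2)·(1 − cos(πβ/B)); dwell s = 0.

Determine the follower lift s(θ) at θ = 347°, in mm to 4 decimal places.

seg 1 [0°–53°] cycloidal, h=28: full span → s += 28 → s = 28.0000
seg 2 [53°–188.6°] dwell: s stays 28.0000
seg 3 [188.6°–261.1°] uniform, h=27: full span → s += 27 → s = 55.0000
seg 4 [261.1°–326.4°] dwell: s stays 55.0000
seg 5 [326.4°–360°] uniform, h=15: θ=347° here. β=20.6, B=33.6. 15·20.6/33.6 = 9.1964 → s = 64.1964

64.1964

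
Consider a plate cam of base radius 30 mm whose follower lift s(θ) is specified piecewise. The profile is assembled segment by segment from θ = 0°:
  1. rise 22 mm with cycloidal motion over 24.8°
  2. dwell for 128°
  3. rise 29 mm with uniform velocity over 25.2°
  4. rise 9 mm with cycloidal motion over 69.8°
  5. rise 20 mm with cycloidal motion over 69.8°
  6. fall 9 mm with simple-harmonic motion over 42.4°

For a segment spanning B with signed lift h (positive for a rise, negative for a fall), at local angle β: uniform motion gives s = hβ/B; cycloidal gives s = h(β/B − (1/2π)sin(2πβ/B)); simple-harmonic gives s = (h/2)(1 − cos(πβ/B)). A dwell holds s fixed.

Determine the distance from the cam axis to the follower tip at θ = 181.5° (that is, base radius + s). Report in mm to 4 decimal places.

seg 1 [0°–24.8°] cycloidal, h=22: full span → s += 22 → s = 22.0000
seg 2 [24.8°–152.8°] dwell: s stays 22.0000
seg 3 [152.8°–178°] uniform, h=29: full span → s += 29 → s = 51.0000
seg 4 [178°–247.8°] cycloidal, h=9: θ=181.5° here. β=3.5, B=69.8. 9·(0.0501 − sin(2π·0.0501)/(2π)) = 0.0074 → s = 51.0074
radial distance = base radius + s = 30 + 51.0074 = 81.0074

81.0074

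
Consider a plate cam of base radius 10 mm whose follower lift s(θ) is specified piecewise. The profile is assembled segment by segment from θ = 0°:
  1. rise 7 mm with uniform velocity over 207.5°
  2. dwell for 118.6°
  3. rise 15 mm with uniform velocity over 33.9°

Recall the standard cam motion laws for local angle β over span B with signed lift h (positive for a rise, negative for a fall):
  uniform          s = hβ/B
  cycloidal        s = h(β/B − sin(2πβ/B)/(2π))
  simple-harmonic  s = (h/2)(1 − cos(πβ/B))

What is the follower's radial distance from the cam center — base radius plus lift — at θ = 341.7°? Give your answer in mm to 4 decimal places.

seg 1 [0°–207.5°] uniform, h=7: full span → s += 7 → s = 7.0000
seg 2 [207.5°–326.1°] dwell: s stays 7.0000
seg 3 [326.1°–360°] uniform, h=15: θ=341.7° here. β=15.6, B=33.9. 15·15.6/33.9 = 6.9027 → s = 13.9027
radial distance = base radius + s = 10 + 13.9027 = 23.9027

23.9027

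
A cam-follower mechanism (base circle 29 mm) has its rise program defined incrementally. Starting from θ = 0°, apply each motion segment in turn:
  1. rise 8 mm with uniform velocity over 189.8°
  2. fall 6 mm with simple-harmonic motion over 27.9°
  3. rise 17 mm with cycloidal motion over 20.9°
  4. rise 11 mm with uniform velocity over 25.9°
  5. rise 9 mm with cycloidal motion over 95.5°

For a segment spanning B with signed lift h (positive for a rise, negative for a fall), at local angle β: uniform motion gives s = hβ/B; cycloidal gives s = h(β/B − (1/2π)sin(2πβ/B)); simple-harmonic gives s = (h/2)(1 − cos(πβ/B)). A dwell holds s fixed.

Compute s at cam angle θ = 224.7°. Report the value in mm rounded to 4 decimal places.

seg 1 [0°–189.8°] uniform, h=8: full span → s += 8 → s = 8.0000
seg 2 [189.8°–217.7°] simple-harmonic, h=-6: full span → s += -6 → s = 2.0000
seg 3 [217.7°–238.6°] cycloidal, h=17: θ=224.7° here. β=7, B=20.9. 17·(0.3349 − sin(2π·0.3349)/(2π)) = 3.3643 → s = 5.3643

5.3643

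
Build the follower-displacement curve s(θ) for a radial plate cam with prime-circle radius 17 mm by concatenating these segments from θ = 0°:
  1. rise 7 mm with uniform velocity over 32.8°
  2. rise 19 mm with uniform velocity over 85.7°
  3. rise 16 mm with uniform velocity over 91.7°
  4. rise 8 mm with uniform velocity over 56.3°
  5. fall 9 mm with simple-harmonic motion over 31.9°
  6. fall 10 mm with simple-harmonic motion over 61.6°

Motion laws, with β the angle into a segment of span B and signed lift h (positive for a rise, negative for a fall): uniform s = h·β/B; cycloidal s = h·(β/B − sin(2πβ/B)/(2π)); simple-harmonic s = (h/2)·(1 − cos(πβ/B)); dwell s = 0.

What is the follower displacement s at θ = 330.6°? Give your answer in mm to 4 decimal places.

seg 1 [0°–32.8°] uniform, h=7: full span → s += 7 → s = 7.0000
seg 2 [32.8°–118.5°] uniform, h=19: full span → s += 19 → s = 26.0000
seg 3 [118.5°–210.2°] uniform, h=16: full span → s += 16 → s = 42.0000
seg 4 [210.2°–266.5°] uniform, h=8: full span → s += 8 → s = 50.0000
seg 5 [266.5°–298.4°] simple-harmonic, h=-9: full span → s += -9 → s = 41.0000
seg 6 [298.4°–360°] simple-harmonic, h=-10: θ=330.6° here. β=32.2, B=61.6. -10/2·(1 − cos(π·0.5227)) = -5.3567 → s = 35.6433

35.6433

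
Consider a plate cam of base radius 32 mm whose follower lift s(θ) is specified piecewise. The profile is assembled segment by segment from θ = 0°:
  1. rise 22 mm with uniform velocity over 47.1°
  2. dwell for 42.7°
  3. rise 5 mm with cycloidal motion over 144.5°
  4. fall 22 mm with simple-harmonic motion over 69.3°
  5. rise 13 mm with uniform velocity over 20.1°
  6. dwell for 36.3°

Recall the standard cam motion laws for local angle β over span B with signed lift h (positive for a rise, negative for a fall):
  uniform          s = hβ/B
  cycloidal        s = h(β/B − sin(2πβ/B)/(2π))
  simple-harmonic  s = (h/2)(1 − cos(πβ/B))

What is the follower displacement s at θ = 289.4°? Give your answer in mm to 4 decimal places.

seg 1 [0°–47.1°] uniform, h=22: full span → s += 22 → s = 22.0000
seg 2 [47.1°–89.8°] dwell: s stays 22.0000
seg 3 [89.8°–234.3°] cycloidal, h=5: full span → s += 5 → s = 27.0000
seg 4 [234.3°–303.6°] simple-harmonic, h=-22: θ=289.4° here. β=55.1, B=69.3. -22/2·(1 − cos(π·0.7951)) = -19.7985 → s = 7.2015

7.2015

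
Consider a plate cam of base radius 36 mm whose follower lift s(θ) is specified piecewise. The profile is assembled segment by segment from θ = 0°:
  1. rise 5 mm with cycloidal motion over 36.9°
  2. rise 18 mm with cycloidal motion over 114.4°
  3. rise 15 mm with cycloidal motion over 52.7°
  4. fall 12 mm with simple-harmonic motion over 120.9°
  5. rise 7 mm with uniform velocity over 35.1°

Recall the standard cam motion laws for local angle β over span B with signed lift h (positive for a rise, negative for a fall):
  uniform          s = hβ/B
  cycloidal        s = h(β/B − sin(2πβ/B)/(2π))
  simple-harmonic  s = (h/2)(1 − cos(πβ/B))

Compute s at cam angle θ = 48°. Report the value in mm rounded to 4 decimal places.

seg 1 [0°–36.9°] cycloidal, h=5: full span → s += 5 → s = 5.0000
seg 2 [36.9°–151.3°] cycloidal, h=18: θ=48° here. β=11.1, B=114.4. 18·(0.0970 − sin(2π·0.0970)/(2π)) = 0.1062 → s = 5.1062

5.1062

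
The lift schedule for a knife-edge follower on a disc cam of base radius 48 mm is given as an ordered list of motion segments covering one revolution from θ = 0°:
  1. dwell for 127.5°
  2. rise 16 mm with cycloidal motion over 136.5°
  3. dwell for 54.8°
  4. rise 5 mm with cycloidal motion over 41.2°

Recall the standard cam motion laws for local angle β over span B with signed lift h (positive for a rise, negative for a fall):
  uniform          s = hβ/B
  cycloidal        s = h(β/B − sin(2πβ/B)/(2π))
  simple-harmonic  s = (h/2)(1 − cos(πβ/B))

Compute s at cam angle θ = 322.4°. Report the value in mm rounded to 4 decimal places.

seg 1 [0°–127.5°] dwell: s stays 0.0000
seg 2 [127.5°–264°] cycloidal, h=16: full span → s += 16 → s = 16.0000
seg 3 [264°–318.8°] dwell: s stays 16.0000
seg 4 [318.8°–360°] cycloidal, h=5: θ=322.4° here. β=3.6, B=41.2. 5·(0.0874 − sin(2π·0.0874)/(2π)) = 0.0216 → s = 16.0216

16.0216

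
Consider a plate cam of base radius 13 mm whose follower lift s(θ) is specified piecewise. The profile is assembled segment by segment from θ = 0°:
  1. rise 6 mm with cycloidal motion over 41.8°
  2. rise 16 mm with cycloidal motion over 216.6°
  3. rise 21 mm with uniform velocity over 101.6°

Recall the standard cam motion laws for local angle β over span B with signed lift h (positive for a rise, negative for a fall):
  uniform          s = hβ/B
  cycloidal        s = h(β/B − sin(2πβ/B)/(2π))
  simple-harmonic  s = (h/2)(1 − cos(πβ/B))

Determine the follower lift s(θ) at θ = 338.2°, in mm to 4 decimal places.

seg 1 [0°–41.8°] cycloidal, h=6: full span → s += 6 → s = 6.0000
seg 2 [41.8°–258.4°] cycloidal, h=16: full span → s += 16 → s = 22.0000
seg 3 [258.4°–360°] uniform, h=21: θ=338.2° here. β=79.8, B=101.6. 21·79.8/101.6 = 16.4941 → s = 38.4941

38.4941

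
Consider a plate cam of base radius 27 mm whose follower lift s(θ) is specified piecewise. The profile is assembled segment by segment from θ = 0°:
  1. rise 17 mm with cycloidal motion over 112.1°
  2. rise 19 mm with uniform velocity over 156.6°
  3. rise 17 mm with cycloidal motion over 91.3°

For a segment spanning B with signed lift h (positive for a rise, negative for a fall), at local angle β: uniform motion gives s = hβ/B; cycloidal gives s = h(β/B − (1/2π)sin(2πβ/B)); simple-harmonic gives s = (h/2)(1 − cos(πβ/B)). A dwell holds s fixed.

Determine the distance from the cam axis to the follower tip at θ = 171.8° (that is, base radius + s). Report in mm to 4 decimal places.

seg 1 [0°–112.1°] cycloidal, h=17: full span → s += 17 → s = 17.0000
seg 2 [112.1°–268.7°] uniform, h=19: θ=171.8° here. β=59.7, B=156.6. 19·59.7/156.6 = 7.2433 → s = 24.2433
radial distance = base radius + s = 27 + 24.2433 = 51.2433

51.2433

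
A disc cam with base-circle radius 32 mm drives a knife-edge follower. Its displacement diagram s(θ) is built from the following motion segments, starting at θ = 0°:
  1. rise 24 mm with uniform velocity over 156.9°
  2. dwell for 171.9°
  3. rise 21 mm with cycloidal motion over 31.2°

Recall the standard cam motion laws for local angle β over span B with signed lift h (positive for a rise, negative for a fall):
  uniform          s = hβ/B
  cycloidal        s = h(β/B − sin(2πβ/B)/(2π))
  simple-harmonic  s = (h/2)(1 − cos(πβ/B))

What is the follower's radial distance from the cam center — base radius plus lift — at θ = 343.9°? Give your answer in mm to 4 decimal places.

seg 1 [0°–156.9°] uniform, h=24: full span → s += 24 → s = 24.0000
seg 2 [156.9°–328.8°] dwell: s stays 24.0000
seg 3 [328.8°–360°] cycloidal, h=21: θ=343.9° here. β=15.1, B=31.2. 21·(0.4840 − sin(2π·0.4840)/(2π)) = 9.8275 → s = 33.8275
radial distance = base radius + s = 32 + 33.8275 = 65.8275

65.8275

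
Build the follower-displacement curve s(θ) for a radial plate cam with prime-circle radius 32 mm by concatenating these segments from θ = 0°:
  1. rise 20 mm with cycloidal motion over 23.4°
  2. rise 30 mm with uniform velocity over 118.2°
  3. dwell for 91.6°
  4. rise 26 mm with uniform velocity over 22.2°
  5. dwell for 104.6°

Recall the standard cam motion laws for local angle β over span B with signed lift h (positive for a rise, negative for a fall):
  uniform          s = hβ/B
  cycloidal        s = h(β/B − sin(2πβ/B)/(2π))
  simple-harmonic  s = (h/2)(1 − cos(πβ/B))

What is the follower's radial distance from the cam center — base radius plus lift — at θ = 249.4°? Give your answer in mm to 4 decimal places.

seg 1 [0°–23.4°] cycloidal, h=20: full span → s += 20 → s = 20.0000
seg 2 [23.4°–141.6°] uniform, h=30: full span → s += 30 → s = 50.0000
seg 3 [141.6°–233.2°] dwell: s stays 50.0000
seg 4 [233.2°–255.4°] uniform, h=26: θ=249.4° here. β=16.2, B=22.2. 26·16.2/22.2 = 18.9730 → s = 68.9730
radial distance = base radius + s = 32 + 68.9730 = 100.9730

100.9730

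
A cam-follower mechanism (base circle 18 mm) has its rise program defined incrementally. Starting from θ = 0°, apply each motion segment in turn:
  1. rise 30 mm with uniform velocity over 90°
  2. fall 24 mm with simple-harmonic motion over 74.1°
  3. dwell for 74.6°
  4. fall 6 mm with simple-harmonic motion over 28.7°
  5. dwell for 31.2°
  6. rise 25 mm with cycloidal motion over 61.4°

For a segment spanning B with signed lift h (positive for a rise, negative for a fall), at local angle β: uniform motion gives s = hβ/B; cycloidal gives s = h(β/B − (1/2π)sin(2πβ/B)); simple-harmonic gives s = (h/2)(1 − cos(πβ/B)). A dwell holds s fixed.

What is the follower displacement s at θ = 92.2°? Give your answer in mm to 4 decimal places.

seg 1 [0°–90°] uniform, h=30: full span → s += 30 → s = 30.0000
seg 2 [90°–164.1°] simple-harmonic, h=-24: θ=92.2° here. β=2.2, B=74.1. -24/2·(1 − cos(π·0.0297)) = -0.0522 → s = 29.9478

29.9478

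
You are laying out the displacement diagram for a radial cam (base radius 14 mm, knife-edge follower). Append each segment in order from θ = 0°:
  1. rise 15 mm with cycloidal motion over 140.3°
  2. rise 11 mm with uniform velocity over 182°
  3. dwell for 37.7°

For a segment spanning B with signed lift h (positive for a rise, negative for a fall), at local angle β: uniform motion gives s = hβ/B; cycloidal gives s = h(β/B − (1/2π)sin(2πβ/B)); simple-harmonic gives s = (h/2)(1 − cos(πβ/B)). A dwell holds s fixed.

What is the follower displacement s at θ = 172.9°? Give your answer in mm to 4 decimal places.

seg 1 [0°–140.3°] cycloidal, h=15: full span → s += 15 → s = 15.0000
seg 2 [140.3°–322.3°] uniform, h=11: θ=172.9° here. β=32.6, B=182. 11·32.6/182 = 1.9703 → s = 16.9703

16.9703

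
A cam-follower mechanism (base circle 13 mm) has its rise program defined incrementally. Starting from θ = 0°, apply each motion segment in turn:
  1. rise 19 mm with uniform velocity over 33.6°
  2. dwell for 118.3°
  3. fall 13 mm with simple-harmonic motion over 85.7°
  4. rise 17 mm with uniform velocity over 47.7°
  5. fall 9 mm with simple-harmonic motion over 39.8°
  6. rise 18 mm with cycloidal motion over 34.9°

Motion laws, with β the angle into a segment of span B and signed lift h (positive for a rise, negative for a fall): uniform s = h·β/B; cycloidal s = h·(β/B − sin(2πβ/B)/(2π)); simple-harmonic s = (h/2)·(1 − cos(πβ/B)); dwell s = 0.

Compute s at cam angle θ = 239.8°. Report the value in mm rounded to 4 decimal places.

seg 1 [0°–33.6°] uniform, h=19: full span → s += 19 → s = 19.0000
seg 2 [33.6°–151.9°] dwell: s stays 19.0000
seg 3 [151.9°–237.6°] simple-harmonic, h=-13: full span → s += -13 → s = 6.0000
seg 4 [237.6°–285.3°] uniform, h=17: θ=239.8° here. β=2.2, B=47.7. 17·2.2/47.7 = 0.7841 → s = 6.7841

6.7841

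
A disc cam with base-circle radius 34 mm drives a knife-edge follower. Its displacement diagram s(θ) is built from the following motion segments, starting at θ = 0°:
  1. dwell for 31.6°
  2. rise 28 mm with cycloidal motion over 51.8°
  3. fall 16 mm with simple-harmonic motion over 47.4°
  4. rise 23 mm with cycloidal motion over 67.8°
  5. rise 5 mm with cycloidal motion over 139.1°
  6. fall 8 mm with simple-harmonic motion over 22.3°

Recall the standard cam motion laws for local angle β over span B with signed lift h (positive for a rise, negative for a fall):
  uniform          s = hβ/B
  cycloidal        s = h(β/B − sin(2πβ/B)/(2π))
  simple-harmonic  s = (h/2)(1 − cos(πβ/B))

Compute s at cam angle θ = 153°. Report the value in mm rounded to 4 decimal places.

seg 1 [0°–31.6°] dwell: s stays 0.0000
seg 2 [31.6°–83.4°] cycloidal, h=28: full span → s += 28 → s = 28.0000
seg 3 [83.4°–130.8°] simple-harmonic, h=-16: full span → s += -16 → s = 12.0000
seg 4 [130.8°–198.6°] cycloidal, h=23: θ=153° here. β=22.2, B=67.8. 23·(0.3274 − sin(2π·0.3274)/(2π)) = 4.2952 → s = 16.2952

16.2952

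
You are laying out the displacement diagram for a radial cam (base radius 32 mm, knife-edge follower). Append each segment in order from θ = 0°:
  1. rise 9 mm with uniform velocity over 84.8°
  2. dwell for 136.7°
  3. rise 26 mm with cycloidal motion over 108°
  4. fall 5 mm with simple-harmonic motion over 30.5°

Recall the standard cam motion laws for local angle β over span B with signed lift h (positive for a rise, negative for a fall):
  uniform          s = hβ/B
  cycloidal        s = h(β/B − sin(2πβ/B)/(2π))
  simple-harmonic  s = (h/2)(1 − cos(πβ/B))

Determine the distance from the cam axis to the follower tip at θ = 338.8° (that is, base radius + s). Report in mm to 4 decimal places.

seg 1 [0°–84.8°] uniform, h=9: full span → s += 9 → s = 9.0000
seg 2 [84.8°–221.5°] dwell: s stays 9.0000
seg 3 [221.5°–329.5°] cycloidal, h=26: full span → s += 26 → s = 35.0000
seg 4 [329.5°–360°] simple-harmonic, h=-5: θ=338.8° here. β=9.3, B=30.5. -5/2·(1 − cos(π·0.3049)) = -1.0620 → s = 33.9380
radial distance = base radius + s = 32 + 33.9380 = 65.9380

65.9380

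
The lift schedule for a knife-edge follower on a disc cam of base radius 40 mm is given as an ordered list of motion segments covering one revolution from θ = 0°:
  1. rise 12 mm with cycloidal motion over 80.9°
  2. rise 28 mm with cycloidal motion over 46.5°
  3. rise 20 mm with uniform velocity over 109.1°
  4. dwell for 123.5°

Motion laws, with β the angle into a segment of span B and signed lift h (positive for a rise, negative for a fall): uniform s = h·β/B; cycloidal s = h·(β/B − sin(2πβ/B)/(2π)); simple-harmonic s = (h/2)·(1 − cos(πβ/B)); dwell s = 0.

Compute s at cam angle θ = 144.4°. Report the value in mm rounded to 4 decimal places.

seg 1 [0°–80.9°] cycloidal, h=12: full span → s += 12 → s = 12.0000
seg 2 [80.9°–127.4°] cycloidal, h=28: full span → s += 28 → s = 40.0000
seg 3 [127.4°–236.5°] uniform, h=20: θ=144.4° here. β=17, B=109.1. 20·17/109.1 = 3.1164 → s = 43.1164

43.1164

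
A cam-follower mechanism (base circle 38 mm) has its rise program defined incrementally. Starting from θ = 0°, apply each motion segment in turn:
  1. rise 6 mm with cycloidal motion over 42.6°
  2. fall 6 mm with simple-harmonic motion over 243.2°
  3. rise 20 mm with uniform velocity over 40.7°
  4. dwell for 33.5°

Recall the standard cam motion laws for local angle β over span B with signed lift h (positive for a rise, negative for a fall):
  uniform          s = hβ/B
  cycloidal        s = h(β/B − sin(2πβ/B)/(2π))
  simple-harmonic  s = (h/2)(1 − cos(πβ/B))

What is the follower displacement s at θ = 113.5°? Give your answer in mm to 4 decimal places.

seg 1 [0°–42.6°] cycloidal, h=6: full span → s += 6 → s = 6.0000
seg 2 [42.6°–285.8°] simple-harmonic, h=-6: θ=113.5° here. β=70.9, B=243.2. -6/2·(1 − cos(π·0.2915)) = -1.1727 → s = 4.8273

4.8273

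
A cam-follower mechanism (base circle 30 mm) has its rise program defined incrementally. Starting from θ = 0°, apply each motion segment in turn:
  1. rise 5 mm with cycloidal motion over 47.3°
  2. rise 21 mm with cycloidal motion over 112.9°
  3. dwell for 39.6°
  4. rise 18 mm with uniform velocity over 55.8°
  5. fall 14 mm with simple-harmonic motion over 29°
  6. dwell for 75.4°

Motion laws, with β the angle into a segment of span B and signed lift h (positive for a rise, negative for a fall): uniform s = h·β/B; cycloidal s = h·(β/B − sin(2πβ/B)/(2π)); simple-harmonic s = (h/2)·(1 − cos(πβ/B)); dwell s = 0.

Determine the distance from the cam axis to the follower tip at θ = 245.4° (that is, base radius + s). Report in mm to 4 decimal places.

seg 1 [0°–47.3°] cycloidal, h=5: full span → s += 5 → s = 5.0000
seg 2 [47.3°–160.2°] cycloidal, h=21: full span → s += 21 → s = 26.0000
seg 3 [160.2°–199.8°] dwell: s stays 26.0000
seg 4 [199.8°–255.6°] uniform, h=18: θ=245.4° here. β=45.6, B=55.8. 18·45.6/55.8 = 14.7097 → s = 40.7097
radial distance = base radius + s = 30 + 40.7097 = 70.7097

70.7097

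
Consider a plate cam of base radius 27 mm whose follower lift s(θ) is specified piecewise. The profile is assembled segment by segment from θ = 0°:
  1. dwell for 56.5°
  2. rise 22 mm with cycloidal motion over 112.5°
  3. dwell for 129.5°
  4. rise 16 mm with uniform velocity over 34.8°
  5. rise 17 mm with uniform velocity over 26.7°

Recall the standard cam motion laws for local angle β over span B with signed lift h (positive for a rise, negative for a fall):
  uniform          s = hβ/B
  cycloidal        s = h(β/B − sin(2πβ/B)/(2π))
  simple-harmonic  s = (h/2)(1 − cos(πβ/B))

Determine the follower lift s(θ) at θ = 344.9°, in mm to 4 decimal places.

seg 1 [0°–56.5°] dwell: s stays 0.0000
seg 2 [56.5°–169°] cycloidal, h=22: full span → s += 22 → s = 22.0000
seg 3 [169°–298.5°] dwell: s stays 22.0000
seg 4 [298.5°–333.3°] uniform, h=16: full span → s += 16 → s = 38.0000
seg 5 [333.3°–360°] uniform, h=17: θ=344.9° here. β=11.6, B=26.7. 17·11.6/26.7 = 7.3858 → s = 45.3858

45.3858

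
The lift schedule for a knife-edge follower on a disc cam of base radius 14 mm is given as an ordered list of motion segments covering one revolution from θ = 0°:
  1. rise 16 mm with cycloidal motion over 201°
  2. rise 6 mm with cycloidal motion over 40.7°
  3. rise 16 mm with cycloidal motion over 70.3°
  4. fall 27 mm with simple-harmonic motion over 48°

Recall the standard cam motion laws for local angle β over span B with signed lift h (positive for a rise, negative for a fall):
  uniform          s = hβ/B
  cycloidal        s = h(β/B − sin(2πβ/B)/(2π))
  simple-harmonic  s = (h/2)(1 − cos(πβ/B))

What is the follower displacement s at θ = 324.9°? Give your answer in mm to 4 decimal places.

seg 1 [0°–201°] cycloidal, h=16: full span → s += 16 → s = 16.0000
seg 2 [201°–241.7°] cycloidal, h=6: full span → s += 6 → s = 22.0000
seg 3 [241.7°–312°] cycloidal, h=16: full span → s += 16 → s = 38.0000
seg 4 [312°–360°] simple-harmonic, h=-27: θ=324.9° here. β=12.9, B=48. -27/2·(1 − cos(π·0.2687)) = -4.5326 → s = 33.4674

33.4674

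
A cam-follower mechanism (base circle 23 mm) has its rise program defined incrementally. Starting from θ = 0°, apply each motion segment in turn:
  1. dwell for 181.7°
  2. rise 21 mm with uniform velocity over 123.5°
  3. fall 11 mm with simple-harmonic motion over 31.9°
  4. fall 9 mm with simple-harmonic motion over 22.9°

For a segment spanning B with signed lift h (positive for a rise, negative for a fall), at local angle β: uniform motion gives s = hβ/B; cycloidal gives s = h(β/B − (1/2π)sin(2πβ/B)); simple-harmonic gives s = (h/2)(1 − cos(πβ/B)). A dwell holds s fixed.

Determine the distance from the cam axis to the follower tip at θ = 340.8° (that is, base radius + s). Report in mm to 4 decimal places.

seg 1 [0°–181.7°] dwell: s stays 0.0000
seg 2 [181.7°–305.2°] uniform, h=21: full span → s += 21 → s = 21.0000
seg 3 [305.2°–337.1°] simple-harmonic, h=-11: full span → s += -11 → s = 10.0000
seg 4 [337.1°–360°] simple-harmonic, h=-9: θ=340.8° here. β=3.7, B=22.9. -9/2·(1 − cos(π·0.1616)) = -0.5674 → s = 9.4326
radial distance = base radius + s = 23 + 9.4326 = 32.4326

32.4326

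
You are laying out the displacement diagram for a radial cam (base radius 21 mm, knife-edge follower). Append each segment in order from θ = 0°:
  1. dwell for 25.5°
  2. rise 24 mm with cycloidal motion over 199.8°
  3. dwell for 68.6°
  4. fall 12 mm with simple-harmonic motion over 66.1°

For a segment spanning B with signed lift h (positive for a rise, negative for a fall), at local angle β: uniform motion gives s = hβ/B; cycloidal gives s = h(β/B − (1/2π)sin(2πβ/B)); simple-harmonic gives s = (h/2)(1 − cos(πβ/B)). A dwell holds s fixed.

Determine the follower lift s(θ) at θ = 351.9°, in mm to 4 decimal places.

seg 1 [0°–25.5°] dwell: s stays 0.0000
seg 2 [25.5°–225.3°] cycloidal, h=24: full span → s += 24 → s = 24.0000
seg 3 [225.3°–293.9°] dwell: s stays 24.0000
seg 4 [293.9°–360°] simple-harmonic, h=-12: θ=351.9° here. β=58, B=66.1. -12/2·(1 − cos(π·0.8775)) = -11.5608 → s = 12.4392

12.4392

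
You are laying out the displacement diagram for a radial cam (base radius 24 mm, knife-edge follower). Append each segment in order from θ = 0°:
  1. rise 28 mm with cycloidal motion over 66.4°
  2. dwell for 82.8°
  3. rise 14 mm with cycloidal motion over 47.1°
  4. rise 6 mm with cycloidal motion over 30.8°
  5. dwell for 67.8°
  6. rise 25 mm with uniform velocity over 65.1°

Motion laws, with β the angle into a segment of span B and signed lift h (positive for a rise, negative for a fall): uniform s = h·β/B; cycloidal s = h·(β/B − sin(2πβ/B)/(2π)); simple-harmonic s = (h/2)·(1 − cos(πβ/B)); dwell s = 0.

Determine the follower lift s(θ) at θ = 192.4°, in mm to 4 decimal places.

seg 1 [0°–66.4°] cycloidal, h=28: full span → s += 28 → s = 28.0000
seg 2 [66.4°–149.2°] dwell: s stays 28.0000
seg 3 [149.2°–196.3°] cycloidal, h=14: θ=192.4° here. β=43.2, B=47.1. 14·(0.9172 − sin(2π·0.9172)/(2π)) = 13.9484 → s = 41.9484

41.9484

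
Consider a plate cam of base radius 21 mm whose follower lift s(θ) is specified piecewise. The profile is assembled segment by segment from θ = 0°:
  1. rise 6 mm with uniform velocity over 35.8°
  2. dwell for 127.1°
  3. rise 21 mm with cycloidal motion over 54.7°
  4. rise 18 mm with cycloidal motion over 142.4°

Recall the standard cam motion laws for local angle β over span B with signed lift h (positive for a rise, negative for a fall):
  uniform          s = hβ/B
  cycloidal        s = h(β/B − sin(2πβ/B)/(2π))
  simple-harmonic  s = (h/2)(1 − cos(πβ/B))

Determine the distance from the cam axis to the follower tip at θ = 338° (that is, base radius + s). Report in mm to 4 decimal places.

seg 1 [0°–35.8°] uniform, h=6: full span → s += 6 → s = 6.0000
seg 2 [35.8°–162.9°] dwell: s stays 6.0000
seg 3 [162.9°–217.6°] cycloidal, h=21: full span → s += 21 → s = 27.0000
seg 4 [217.6°–360°] cycloidal, h=18: θ=338° here. β=120.4, B=142.4. 18·(0.8455 − sin(2π·0.8455)/(2π)) = 17.5834 → s = 44.5834
radial distance = base radius + s = 21 + 44.5834 = 65.5834

65.5834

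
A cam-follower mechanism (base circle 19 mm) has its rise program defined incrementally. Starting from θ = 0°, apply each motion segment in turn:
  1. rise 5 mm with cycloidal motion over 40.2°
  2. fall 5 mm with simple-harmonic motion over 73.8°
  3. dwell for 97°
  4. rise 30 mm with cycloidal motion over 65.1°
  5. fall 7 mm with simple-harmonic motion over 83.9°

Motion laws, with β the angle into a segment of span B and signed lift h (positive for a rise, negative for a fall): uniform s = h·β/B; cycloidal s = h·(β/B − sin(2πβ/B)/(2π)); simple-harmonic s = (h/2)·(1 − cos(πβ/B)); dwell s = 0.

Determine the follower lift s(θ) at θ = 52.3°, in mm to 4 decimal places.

seg 1 [0°–40.2°] cycloidal, h=5: full span → s += 5 → s = 5.0000
seg 2 [40.2°–114°] simple-harmonic, h=-5: θ=52.3° here. β=12.1, B=73.8. -5/2·(1 − cos(π·0.1640)) = -0.3244 → s = 4.6756

4.6756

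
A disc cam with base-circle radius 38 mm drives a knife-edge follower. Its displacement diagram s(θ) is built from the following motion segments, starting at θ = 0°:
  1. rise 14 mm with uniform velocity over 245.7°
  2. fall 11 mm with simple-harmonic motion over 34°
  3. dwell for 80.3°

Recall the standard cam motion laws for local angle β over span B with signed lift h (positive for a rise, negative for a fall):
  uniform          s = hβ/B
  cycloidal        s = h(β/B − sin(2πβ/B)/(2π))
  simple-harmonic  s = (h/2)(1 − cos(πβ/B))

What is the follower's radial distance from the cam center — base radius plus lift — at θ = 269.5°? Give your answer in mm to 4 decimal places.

seg 1 [0°–245.7°] uniform, h=14: full span → s += 14 → s = 14.0000
seg 2 [245.7°–279.7°] simple-harmonic, h=-11: θ=269.5° here. β=23.8, B=34. -11/2·(1 − cos(π·0.7000)) = -8.7328 → s = 5.2672
radial distance = base radius + s = 38 + 5.2672 = 43.2672

43.2672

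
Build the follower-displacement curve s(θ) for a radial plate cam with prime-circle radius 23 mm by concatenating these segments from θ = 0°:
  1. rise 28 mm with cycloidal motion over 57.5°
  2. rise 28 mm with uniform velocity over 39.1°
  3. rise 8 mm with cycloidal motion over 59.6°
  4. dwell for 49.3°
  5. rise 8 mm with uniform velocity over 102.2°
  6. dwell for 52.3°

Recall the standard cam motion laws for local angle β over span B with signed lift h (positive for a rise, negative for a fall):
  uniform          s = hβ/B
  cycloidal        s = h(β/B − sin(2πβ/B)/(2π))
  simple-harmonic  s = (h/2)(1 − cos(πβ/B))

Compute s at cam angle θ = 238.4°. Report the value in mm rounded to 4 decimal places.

seg 1 [0°–57.5°] cycloidal, h=28: full span → s += 28 → s = 28.0000
seg 2 [57.5°–96.6°] uniform, h=28: full span → s += 28 → s = 56.0000
seg 3 [96.6°–156.2°] cycloidal, h=8: full span → s += 8 → s = 64.0000
seg 4 [156.2°–205.5°] dwell: s stays 64.0000
seg 5 [205.5°–307.7°] uniform, h=8: θ=238.4° here. β=32.9, B=102.2. 8·32.9/102.2 = 2.5753 → s = 66.5753

66.5753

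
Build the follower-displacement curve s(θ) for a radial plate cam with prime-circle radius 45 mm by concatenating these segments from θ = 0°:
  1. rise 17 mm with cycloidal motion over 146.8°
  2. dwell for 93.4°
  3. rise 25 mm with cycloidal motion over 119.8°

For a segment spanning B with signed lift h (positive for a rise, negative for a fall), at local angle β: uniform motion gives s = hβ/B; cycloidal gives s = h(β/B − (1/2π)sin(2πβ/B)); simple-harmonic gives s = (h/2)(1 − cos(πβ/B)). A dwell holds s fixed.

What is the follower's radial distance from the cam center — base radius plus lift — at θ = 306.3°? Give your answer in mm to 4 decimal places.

seg 1 [0°–146.8°] cycloidal, h=17: full span → s += 17 → s = 17.0000
seg 2 [146.8°–240.2°] dwell: s stays 17.0000
seg 3 [240.2°–360°] cycloidal, h=25: θ=306.3° here. β=66.1, B=119.8. 25·(0.5518 − sin(2π·0.5518)/(2π)) = 15.0650 → s = 32.0650
radial distance = base radius + s = 45 + 32.0650 = 77.0650

77.0650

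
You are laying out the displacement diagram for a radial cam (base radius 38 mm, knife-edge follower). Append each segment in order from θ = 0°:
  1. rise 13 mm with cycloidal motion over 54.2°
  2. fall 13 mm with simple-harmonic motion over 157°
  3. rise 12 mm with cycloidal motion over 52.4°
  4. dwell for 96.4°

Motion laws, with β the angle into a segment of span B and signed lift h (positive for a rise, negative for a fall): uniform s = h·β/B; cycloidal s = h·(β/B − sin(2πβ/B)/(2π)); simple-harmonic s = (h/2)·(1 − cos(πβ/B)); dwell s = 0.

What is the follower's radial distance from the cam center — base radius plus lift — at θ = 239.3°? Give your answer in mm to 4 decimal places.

seg 1 [0°–54.2°] cycloidal, h=13: full span → s += 13 → s = 13.0000
seg 2 [54.2°–211.2°] simple-harmonic, h=-13: full span → s += -13 → s = 0.0000
seg 3 [211.2°–263.6°] cycloidal, h=12: θ=239.3° here. β=28.1, B=52.4. 12·(0.5363 − sin(2π·0.5363)/(2π)) = 6.8665 → s = 6.8665
radial distance = base radius + s = 38 + 6.8665 = 44.8665

44.8665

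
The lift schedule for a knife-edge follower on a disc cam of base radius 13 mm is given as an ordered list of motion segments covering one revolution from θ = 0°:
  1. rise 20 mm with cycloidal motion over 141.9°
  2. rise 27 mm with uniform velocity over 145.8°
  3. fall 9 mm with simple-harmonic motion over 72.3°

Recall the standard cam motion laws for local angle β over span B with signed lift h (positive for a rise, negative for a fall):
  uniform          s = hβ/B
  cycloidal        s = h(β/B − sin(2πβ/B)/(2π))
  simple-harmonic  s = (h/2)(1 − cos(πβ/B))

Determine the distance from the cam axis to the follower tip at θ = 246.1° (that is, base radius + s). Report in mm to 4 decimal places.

seg 1 [0°–141.9°] cycloidal, h=20: full span → s += 20 → s = 20.0000
seg 2 [141.9°–287.7°] uniform, h=27: θ=246.1° here. β=104.2, B=145.8. 27·104.2/145.8 = 19.2963 → s = 39.2963
radial distance = base radius + s = 13 + 39.2963 = 52.2963

52.2963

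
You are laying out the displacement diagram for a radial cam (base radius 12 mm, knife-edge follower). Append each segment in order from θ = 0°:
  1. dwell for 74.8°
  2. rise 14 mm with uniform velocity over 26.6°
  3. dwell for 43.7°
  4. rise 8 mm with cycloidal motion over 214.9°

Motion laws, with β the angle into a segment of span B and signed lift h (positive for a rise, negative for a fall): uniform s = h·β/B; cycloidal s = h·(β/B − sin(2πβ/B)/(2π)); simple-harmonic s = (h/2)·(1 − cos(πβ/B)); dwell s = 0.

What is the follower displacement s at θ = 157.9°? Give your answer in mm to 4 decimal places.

seg 1 [0°–74.8°] dwell: s stays 0.0000
seg 2 [74.8°–101.4°] uniform, h=14: full span → s += 14 → s = 14.0000
seg 3 [101.4°–145.1°] dwell: s stays 14.0000
seg 4 [145.1°–360°] cycloidal, h=8: θ=157.9° here. β=12.8, B=214.9. 8·(0.0596 − sin(2π·0.0596)/(2π)) = 0.0110 → s = 14.0110

14.0110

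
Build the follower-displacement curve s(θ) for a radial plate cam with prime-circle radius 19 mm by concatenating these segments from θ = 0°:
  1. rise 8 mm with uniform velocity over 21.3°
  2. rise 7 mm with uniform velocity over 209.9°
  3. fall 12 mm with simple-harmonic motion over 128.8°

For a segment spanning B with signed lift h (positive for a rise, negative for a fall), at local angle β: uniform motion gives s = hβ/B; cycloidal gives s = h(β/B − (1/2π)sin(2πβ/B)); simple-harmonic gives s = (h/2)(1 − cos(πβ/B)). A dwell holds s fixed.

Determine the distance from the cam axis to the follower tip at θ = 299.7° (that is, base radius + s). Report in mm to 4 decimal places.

seg 1 [0°–21.3°] uniform, h=8: full span → s += 8 → s = 8.0000
seg 2 [21.3°–231.2°] uniform, h=7: full span → s += 7 → s = 15.0000
seg 3 [231.2°–360°] simple-harmonic, h=-12: θ=299.7° here. β=68.5, B=128.8. -12/2·(1 − cos(π·0.5318)) = -6.5990 → s = 8.4010
radial distance = base radius + s = 19 + 8.4010 = 27.4010

27.4010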